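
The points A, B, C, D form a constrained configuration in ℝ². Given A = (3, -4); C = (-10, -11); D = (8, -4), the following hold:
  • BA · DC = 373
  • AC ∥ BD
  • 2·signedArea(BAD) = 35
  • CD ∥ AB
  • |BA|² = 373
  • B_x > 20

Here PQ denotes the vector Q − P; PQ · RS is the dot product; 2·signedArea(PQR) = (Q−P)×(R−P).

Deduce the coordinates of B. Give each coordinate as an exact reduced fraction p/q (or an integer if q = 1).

B = (21, 3)

1. B_x = 21  [AC ∥ BD ∩ CD ∥ AB]
2. B_y = 3  [AC ∥ BD ∩ CD ∥ AB]
   → B = (21, 3)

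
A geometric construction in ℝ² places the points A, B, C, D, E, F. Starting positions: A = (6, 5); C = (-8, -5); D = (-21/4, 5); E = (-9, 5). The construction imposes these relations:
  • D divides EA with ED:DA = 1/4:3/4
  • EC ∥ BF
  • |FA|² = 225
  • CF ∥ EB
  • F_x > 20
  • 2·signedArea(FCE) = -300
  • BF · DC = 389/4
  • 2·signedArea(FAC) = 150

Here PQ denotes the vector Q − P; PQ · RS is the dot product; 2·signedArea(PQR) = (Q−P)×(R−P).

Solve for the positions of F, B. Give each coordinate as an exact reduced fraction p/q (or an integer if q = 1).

1. F_x = 21  [2·signedArea(FAC) = 150 ∩ 2·signedArea(FCE) = -300]
2. F_y = 5  [2·signedArea(FAC) = 150 ∩ 2·signedArea(FCE) = -300]
   → F = (21, 5)
3. B_x = 20  [EC ∥ BF ∩ CF ∥ EB]
4. B_y = 15  [EC ∥ BF ∩ CF ∥ EB]
   → B = (20, 15)

B = (20, 15)
F = (21, 5)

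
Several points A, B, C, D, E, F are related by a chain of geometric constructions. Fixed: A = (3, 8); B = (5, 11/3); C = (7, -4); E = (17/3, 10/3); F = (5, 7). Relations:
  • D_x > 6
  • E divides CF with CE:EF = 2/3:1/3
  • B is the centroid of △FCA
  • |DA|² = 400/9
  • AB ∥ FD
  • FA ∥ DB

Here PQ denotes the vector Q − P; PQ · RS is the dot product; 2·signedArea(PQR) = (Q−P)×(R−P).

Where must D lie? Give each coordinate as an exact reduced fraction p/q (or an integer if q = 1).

1. D_x = 7  [FA ∥ DB ∩ AB ∥ FD]
2. D_y = 8/3  [FA ∥ DB ∩ AB ∥ FD]
   → D = (7, 8/3)

D = (7, 8/3)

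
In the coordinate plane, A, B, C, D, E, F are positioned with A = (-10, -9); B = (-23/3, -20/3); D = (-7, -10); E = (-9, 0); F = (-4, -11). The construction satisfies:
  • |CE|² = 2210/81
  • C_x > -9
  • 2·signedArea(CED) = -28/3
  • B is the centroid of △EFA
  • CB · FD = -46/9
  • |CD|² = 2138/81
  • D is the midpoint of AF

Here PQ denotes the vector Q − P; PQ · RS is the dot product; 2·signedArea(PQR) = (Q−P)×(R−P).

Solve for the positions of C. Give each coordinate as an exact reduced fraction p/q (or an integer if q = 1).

1. C_x = -80/9  [2·signedArea(CED) = -28/3 ∩ CB · FD = -46/9]
2. C_y = -47/9  [2·signedArea(CED) = -28/3 ∩ CB · FD = -46/9]
   → C = (-80/9, -47/9)

C = (-80/9, -47/9)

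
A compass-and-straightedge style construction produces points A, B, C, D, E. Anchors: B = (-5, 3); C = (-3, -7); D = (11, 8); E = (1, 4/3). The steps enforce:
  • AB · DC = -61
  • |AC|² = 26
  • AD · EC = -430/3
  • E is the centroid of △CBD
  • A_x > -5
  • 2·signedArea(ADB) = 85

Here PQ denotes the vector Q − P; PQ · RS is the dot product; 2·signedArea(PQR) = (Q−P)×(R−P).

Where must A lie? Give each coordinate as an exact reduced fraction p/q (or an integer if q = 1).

1. A_x = -4  [AD · EC = -430/3 ∩ 2·signedArea(ADB) = 85]
2. A_y = -2  [AD · EC = -430/3 ∩ 2·signedArea(ADB) = 85]
   → A = (-4, -2)

A = (-4, -2)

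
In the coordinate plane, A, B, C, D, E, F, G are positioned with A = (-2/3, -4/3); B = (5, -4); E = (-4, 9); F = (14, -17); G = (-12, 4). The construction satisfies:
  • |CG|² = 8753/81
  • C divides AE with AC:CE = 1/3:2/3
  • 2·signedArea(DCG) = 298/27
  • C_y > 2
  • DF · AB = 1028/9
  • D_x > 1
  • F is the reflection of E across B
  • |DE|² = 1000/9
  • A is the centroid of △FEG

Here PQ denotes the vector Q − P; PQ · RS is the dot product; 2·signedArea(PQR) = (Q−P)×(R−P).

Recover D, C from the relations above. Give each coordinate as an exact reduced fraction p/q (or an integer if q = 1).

1. C_x = -16/9  [C divides AE with AC:CE = 1/3:2/3]
2. C_y = 19/9  [C divides AE with AC:CE = 1/3:2/3]
   → C = (-16/9, 19/9)
3. D_x = 2  [2·signedArea(DCG) = 298/27 ∩ DF · AB = 1028/9]
4. D_y = 1/3  [2·signedArea(DCG) = 298/27 ∩ DF · AB = 1028/9]
   → D = (2, 1/3)

C = (-16/9, 19/9)
D = (2, 1/3)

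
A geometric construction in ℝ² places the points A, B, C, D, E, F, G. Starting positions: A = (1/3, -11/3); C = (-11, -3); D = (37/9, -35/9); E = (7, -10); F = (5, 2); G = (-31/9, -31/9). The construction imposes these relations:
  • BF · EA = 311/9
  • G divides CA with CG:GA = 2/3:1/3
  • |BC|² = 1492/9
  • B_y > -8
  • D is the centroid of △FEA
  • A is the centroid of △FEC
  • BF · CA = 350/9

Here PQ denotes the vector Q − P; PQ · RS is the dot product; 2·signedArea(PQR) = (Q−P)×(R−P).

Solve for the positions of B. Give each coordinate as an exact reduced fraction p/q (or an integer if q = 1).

1. B_x = 1  [BF · EA = 311/9 ∩ BF · CA = 350/9]
2. B_y = -23/3  [BF · EA = 311/9 ∩ BF · CA = 350/9]
   → B = (1, -23/3)

B = (1, -23/3)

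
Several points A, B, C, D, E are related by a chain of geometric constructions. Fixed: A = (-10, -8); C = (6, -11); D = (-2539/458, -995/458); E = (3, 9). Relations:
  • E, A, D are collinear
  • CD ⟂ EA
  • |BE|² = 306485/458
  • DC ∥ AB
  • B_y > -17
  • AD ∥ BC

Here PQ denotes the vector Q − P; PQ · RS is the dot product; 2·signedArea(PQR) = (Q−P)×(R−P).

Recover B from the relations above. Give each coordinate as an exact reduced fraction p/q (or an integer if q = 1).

B = (707/458, -7707/458)

1. B_x = 707/458  [AD ∥ BC ∩ DC ∥ AB]
2. B_y = -7707/458  [AD ∥ BC ∩ DC ∥ AB]
   → B = (707/458, -7707/458)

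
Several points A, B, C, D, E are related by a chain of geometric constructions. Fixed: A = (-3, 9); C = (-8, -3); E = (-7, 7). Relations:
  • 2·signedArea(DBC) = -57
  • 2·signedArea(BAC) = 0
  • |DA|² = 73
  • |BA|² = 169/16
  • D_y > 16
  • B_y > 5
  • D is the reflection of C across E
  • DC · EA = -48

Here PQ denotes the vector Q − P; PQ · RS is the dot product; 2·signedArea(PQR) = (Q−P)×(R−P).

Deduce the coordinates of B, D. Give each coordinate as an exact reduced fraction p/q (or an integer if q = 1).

B = (-17/4, 6)
D = (-6, 17)

1. D_x = -6  [D is the reflection of C across E]
2. D_y = 17  [D is the reflection of C across E]
   → D = (-6, 17)
3. B_x = -17/4  [2·signedArea(BAC) = 0 ∩ 2·signedArea(DBC) = -57]
4. B_y = 6  [2·signedArea(BAC) = 0 ∩ 2·signedArea(DBC) = -57]
   → B = (-17/4, 6)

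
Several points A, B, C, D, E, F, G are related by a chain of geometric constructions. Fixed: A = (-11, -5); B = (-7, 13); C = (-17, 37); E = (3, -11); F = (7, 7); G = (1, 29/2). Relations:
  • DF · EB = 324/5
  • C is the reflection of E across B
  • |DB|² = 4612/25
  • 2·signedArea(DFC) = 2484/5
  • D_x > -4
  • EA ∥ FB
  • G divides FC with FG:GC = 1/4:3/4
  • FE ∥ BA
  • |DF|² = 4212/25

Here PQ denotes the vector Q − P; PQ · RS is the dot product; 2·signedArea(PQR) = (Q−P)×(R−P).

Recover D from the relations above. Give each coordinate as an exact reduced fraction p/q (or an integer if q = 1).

D = (-19/5, -1/5)

1. D_x = -19/5  [DF · EB = 324/5 ∩ 2·signedArea(DFC) = 2484/5]
2. D_y = -1/5  [DF · EB = 324/5 ∩ 2·signedArea(DFC) = 2484/5]
   → D = (-19/5, -1/5)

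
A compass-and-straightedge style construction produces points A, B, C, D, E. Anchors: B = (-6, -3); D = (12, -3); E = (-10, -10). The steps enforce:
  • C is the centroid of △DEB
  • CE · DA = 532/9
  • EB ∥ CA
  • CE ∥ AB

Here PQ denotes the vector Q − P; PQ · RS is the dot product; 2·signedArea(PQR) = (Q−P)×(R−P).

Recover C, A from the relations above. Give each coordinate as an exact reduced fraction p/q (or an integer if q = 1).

1. C_x = -4/3  [C is the centroid of △DEB]
2. C_y = -16/3  [C is the centroid of △DEB]
   → C = (-4/3, -16/3)
3. A_x = 8/3  [CE ∥ AB ∩ EB ∥ CA]
4. A_y = 5/3  [CE ∥ AB ∩ EB ∥ CA]
   → A = (8/3, 5/3)

A = (8/3, 5/3)
C = (-4/3, -16/3)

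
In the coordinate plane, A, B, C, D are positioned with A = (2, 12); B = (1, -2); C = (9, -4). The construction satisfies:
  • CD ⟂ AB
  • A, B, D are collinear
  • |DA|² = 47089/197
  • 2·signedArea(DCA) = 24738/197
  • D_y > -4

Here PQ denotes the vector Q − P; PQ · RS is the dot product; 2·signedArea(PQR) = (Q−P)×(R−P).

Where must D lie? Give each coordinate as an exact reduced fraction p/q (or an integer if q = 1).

D = (177/197, -674/197)

1. D_x = 177/197  [A, B, D are collinear ∩ CD ⟂ AB]
2. D_y = -674/197  [A, B, D are collinear ∩ CD ⟂ AB]
   → D = (177/197, -674/197)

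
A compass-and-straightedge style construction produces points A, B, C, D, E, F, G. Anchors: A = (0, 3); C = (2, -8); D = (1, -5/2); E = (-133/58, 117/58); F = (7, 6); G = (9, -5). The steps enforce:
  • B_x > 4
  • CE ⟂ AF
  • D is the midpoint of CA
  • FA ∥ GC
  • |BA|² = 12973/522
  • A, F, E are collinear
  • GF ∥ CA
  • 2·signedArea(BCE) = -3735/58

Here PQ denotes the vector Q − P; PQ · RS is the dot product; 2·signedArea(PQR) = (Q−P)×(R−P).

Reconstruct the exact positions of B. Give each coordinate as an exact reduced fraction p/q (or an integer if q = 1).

1. B_x = 265/58  [line -581/58·x + -249/58·y + 2905/58 = 0 ∩ |BA|² = 12973/522]
2. B_y = 175/174  [line -581/58·x + -249/58·y + 2905/58 = 0 ∩ |BA|² = 12973/522]
   → B = (265/58, 175/174)

B = (265/58, 175/174)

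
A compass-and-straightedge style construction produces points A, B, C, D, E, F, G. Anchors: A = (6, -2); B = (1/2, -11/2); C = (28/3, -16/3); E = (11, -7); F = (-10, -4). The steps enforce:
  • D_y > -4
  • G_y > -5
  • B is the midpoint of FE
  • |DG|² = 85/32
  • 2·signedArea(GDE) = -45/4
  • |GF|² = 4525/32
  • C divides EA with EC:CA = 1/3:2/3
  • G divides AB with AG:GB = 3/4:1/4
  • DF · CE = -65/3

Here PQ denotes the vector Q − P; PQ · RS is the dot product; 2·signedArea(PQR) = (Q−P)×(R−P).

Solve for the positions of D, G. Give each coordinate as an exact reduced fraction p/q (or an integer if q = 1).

1. G_x = 15/8  [G divides AB with AG:GB = 3/4:1/4]
2. G_y = -37/8  [G divides AB with AG:GB = 3/4:1/4]
   → G = (15/8, -37/8)
3. D_x = 13/4  [DF · CE = -65/3 ∩ 2·signedArea(GDE) = -45/4]
4. D_y = -15/4  [DF · CE = -65/3 ∩ 2·signedArea(GDE) = -45/4]
   → D = (13/4, -15/4)

D = (13/4, -15/4)
G = (15/8, -37/8)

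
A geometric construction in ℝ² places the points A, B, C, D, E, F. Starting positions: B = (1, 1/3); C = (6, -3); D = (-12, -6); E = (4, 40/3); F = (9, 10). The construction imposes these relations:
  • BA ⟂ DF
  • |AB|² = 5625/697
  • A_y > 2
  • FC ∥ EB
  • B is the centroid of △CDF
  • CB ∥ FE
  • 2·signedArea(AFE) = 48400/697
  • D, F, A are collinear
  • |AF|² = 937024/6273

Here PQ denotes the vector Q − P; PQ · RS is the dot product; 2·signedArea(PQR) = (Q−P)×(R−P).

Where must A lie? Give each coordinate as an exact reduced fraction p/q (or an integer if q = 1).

1. A_x = -503/697  [D, F, A are collinear ∩ BA ⟂ DF]
2. A_y = 5422/2091  [D, F, A are collinear ∩ BA ⟂ DF]
   → A = (-503/697, 5422/2091)

A = (-503/697, 5422/2091)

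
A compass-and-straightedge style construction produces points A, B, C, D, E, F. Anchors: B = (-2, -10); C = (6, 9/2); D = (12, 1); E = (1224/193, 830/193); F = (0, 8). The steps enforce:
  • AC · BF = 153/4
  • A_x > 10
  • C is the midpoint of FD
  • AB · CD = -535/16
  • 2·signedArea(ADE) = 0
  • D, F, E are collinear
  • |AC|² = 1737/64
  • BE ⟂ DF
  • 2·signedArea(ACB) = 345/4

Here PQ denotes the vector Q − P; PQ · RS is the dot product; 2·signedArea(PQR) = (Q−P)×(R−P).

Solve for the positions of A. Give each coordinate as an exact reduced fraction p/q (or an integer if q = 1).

1. A_x = 21/2  [2·signedArea(ADE) = 0 ∩ 2·signedArea(ACB) = 345/4]
2. A_y = 15/8  [2·signedArea(ADE) = 0 ∩ 2·signedArea(ACB) = 345/4]
   → A = (21/2, 15/8)

A = (21/2, 15/8)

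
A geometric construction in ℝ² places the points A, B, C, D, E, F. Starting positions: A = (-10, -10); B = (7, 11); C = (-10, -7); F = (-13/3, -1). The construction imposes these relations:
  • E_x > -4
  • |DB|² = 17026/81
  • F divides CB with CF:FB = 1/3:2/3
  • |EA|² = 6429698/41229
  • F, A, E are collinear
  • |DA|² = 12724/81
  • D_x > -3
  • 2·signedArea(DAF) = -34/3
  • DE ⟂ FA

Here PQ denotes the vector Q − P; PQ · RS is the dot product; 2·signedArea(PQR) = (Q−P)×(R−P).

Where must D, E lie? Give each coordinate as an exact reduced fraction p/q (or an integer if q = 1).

D = (-22/9, 0)
E = (-15329/4581, 289/509)

1. D_x = -22/9  [line -9·x + 17/3·y + -22 = 0 ∩ |DA|² = 12724/81]
2. D_y = 0  [line -9·x + 17/3·y + -22 = 0 ∩ |DA|² = 12724/81]
   → D = (-22/9, 0)
3. E_x = -15329/4581  [F, A, E are collinear ∩ DE ⟂ FA]
4. E_y = 289/509  [F, A, E are collinear ∩ DE ⟂ FA]
   → E = (-15329/4581, 289/509)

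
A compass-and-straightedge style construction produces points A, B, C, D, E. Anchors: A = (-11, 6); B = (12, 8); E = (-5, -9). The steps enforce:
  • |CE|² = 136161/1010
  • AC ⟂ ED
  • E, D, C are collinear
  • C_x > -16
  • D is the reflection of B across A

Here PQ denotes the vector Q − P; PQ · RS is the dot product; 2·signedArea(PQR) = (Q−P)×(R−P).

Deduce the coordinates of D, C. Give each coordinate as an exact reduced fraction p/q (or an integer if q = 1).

1. D_x = -34  [D is the reflection of B across A]
2. D_y = 4  [D is the reflection of B across A]
   → D = (-34, 4)
3. C_x = -15751/1010  [E, D, C are collinear ∩ AC ⟂ ED]
4. C_y = -4293/1010  [E, D, C are collinear ∩ AC ⟂ ED]
   → C = (-15751/1010, -4293/1010)

C = (-15751/1010, -4293/1010)
D = (-34, 4)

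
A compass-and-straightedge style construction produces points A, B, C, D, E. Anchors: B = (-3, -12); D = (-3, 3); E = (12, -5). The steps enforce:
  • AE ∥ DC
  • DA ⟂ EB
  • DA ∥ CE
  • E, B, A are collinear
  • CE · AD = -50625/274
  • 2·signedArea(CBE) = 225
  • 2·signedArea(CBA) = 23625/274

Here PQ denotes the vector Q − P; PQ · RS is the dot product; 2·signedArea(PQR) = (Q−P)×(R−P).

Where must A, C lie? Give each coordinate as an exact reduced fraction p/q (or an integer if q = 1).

1. A_x = 753/274  [E, B, A are collinear ∩ DA ⟂ EB]
2. A_y = -2553/274  [E, B, A are collinear ∩ DA ⟂ EB]
   → A = (753/274, -2553/274)
3. C_x = 1713/274  [DA ∥ CE ∩ AE ∥ DC]
4. C_y = 2005/274  [DA ∥ CE ∩ AE ∥ DC]
   → C = (1713/274, 2005/274)

A = (753/274, -2553/274)
C = (1713/274, 2005/274)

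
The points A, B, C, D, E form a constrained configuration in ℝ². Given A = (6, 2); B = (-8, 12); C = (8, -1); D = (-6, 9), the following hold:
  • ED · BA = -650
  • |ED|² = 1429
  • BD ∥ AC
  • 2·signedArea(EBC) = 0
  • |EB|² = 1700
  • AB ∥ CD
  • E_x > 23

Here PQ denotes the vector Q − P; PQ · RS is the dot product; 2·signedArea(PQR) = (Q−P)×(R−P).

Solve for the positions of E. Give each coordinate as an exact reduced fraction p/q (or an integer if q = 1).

1. E_x = 24  [2·signedArea(EBC) = 0 ∩ ED · BA = -650]
2. E_y = -14  [2·signedArea(EBC) = 0 ∩ ED · BA = -650]
   → E = (24, -14)

E = (24, -14)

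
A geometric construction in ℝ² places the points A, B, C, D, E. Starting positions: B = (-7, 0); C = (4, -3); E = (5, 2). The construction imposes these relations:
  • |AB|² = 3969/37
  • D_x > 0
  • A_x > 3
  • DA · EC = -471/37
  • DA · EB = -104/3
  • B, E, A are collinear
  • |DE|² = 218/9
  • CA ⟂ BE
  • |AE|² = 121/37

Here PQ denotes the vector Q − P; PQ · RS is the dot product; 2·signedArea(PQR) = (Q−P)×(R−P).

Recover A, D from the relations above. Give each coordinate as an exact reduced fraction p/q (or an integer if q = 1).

1. A_x = 119/37  [B, E, A are collinear ∩ CA ⟂ BE]
2. A_y = 63/37  [B, E, A are collinear ∩ CA ⟂ BE]
   → A = (119/37, 63/37)
3. D_x = 2/3  [DA · EB = -104/3 ∩ DA · EC = -471/37]
4. D_y = -1/3  [DA · EB = -104/3 ∩ DA · EC = -471/37]
   → D = (2/3, -1/3)

A = (119/37, 63/37)
D = (2/3, -1/3)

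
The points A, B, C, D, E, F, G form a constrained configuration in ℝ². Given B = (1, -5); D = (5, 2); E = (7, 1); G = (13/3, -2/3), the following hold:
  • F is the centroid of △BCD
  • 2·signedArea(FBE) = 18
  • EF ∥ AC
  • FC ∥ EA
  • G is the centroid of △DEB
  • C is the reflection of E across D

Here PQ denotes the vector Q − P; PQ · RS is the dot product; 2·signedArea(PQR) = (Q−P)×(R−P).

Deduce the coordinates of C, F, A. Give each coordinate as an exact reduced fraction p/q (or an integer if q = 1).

A = (7, 4)
C = (3, 3)
F = (3, 0)

1. C_x = 3  [C is the reflection of E across D]
2. C_y = 3  [C is the reflection of E across D]
   → C = (3, 3)
3. F_x = 3  [F is the centroid of △BCD]
4. F_y = 0  [F is the centroid of △BCD]
   → F = (3, 0)
5. A_x = 7  [EF ∥ AC ∩ FC ∥ EA]
6. A_y = 4  [EF ∥ AC ∩ FC ∥ EA]
   → A = (7, 4)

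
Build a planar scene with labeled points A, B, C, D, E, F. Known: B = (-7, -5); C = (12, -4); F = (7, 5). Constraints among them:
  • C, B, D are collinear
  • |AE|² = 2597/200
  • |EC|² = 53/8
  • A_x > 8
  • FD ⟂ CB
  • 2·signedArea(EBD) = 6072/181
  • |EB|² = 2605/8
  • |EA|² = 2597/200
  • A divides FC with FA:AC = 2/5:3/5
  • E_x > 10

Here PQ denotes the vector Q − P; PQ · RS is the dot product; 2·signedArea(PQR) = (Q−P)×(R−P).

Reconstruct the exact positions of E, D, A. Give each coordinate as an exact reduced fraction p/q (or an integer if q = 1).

1. D_x = 1355/181  [C, B, D are collinear ∩ FD ⟂ CB]
2. D_y = -767/181  [C, B, D are collinear ∩ FD ⟂ CB]
   → D = (1355/181, -767/181)
3. A_x = 9  [A divides FC with FA:AC = 2/5:3/5]
4. A_y = 7/5  [A divides FC with FA:AC = 2/5:3/5]
   → A = (9, 7/5)
5. E_x = 43/4  [line -138/181·x + 2622/181·y + 6072/181 = 0 ∩ |EA|² = 2597/200]
6. E_y = -7/4  [line -138/181·x + 2622/181·y + 6072/181 = 0 ∩ |EA|² = 2597/200]
   → E = (43/4, -7/4)

A = (9, 7/5)
D = (1355/181, -767/181)
E = (43/4, -7/4)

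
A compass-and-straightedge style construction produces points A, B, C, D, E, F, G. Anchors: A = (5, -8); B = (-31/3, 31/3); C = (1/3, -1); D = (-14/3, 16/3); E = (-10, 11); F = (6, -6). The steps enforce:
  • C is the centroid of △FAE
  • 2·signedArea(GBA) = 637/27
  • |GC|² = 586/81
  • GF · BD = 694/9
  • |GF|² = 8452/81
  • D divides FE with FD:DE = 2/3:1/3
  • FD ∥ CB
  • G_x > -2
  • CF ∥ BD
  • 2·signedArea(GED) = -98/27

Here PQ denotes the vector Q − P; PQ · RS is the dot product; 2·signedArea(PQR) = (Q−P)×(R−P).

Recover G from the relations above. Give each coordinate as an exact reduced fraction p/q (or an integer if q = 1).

1. G_x = -4/3  [2·signedArea(GED) = -98/27 ∩ 2·signedArea(GBA) = 637/27]
2. G_y = 10/9  [2·signedArea(GED) = -98/27 ∩ 2·signedArea(GBA) = 637/27]
   → G = (-4/3, 10/9)

G = (-4/3, 10/9)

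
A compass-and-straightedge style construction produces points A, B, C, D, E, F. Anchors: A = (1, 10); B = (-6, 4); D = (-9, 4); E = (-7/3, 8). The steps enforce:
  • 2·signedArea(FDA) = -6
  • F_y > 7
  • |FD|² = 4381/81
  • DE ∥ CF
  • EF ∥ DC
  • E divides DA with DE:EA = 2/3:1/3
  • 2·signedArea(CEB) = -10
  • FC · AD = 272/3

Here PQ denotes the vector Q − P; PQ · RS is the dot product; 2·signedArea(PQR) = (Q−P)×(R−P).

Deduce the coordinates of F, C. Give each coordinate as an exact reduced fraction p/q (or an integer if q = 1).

1. F_x = -22/9  [line -6·x + 10·y + -88 = 0 ∩ |FD|² = 4381/81]
2. F_y = 22/3  [line -6·x + 10·y + -88 = 0 ∩ |FD|² = 4381/81]
   → F = (-22/9, 22/3)
3. C_x = -82/9  [DE ∥ CF ∩ EF ∥ DC]
4. C_y = 10/3  [DE ∥ CF ∩ EF ∥ DC]
   → C = (-82/9, 10/3)

C = (-82/9, 10/3)
F = (-22/9, 22/3)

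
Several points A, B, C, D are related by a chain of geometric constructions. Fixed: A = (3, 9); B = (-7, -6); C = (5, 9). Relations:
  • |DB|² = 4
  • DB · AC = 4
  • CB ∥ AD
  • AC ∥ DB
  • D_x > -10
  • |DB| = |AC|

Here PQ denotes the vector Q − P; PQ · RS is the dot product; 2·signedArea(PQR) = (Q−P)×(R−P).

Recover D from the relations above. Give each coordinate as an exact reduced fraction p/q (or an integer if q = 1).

1. D_x = -9  [AC ∥ DB ∩ CB ∥ AD]
2. D_y = -6  [AC ∥ DB ∩ CB ∥ AD]
   → D = (-9, -6)

D = (-9, -6)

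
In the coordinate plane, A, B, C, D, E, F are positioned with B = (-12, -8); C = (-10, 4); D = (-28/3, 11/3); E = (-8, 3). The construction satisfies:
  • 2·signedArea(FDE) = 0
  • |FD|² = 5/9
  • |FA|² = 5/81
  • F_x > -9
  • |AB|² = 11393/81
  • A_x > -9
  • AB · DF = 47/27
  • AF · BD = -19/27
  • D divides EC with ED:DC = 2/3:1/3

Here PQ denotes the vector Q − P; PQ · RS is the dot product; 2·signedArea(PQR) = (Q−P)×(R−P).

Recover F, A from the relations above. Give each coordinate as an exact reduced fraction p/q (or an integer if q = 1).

A = (-80/9, 31/9)
F = (-26/3, 10/3)

1. F_x = -26/3  [line 2/3·x + 4/3·y + 4/3 = 0 ∩ |FD|² = 5/9]
2. F_y = 10/3  [line 2/3·x + 4/3·y + 4/3 = 0 ∩ |FD|² = 5/9]
   → F = (-26/3, 10/3)
3. A_x = -80/9  [AB · DF = 47/27 ∩ AF · BD = -19/27]
4. A_y = 31/9  [AB · DF = 47/27 ∩ AF · BD = -19/27]
   → A = (-80/9, 31/9)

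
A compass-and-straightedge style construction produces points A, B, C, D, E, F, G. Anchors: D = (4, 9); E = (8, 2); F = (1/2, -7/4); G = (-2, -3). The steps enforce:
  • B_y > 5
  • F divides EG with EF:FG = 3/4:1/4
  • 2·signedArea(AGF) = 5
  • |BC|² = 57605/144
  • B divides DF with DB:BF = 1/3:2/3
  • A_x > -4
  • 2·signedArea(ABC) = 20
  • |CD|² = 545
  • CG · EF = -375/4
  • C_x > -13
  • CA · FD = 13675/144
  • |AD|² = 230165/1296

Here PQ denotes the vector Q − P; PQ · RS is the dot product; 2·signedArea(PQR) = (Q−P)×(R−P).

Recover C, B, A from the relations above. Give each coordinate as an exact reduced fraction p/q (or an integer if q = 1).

1. C_x = -12  [line 15/2·x + 15/4·y + 120 = 0 ∩ |CD|² = 545]
2. C_y = -8  [line 15/2·x + 15/4·y + 120 = 0 ∩ |CD|² = 545]
   → C = (-12, -8)
3. B_x = 17/6  [B divides DF with DB:BF = 1/3:2/3]
4. B_y = 65/12  [B divides DF with DB:BF = 1/3:2/3]
   → B = (17/6, 65/12)
5. A_x = -67/18  [2·signedArea(AGF) = 5 ∩ 2·signedArea(ABC) = 20]
6. A_y = -67/36  [2·signedArea(AGF) = 5 ∩ 2·signedArea(ABC) = 20]
   → A = (-67/18, -67/36)

A = (-67/18, -67/36)
B = (17/6, 65/12)
C = (-12, -8)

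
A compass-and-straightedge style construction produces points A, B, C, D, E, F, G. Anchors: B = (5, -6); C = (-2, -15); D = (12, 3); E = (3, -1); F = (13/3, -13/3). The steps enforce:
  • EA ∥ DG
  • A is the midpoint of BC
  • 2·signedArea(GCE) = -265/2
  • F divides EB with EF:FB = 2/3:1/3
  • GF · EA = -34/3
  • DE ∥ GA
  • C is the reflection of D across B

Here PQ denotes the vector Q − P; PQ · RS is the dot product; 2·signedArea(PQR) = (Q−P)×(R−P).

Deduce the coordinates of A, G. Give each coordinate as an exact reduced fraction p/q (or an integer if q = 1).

1. A_x = 3/2  [A is the midpoint of BC]
2. A_y = -21/2  [A is the midpoint of BC]
   → A = (3/2, -21/2)
3. G_x = 21/2  [DE ∥ GA ∩ EA ∥ DG]
4. G_y = -13/2  [DE ∥ GA ∩ EA ∥ DG]
   → G = (21/2, -13/2)

A = (3/2, -21/2)
G = (21/2, -13/2)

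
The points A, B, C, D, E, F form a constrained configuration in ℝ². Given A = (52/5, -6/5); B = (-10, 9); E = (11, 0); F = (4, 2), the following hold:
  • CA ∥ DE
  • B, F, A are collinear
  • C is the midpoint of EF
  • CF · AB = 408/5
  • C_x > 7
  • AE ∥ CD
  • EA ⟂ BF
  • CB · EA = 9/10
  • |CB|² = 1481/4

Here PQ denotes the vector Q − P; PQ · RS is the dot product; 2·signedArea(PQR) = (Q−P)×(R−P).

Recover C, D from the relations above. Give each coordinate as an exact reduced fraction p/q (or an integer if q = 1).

1. C_x = 15/2  [C is the midpoint of EF]
2. C_y = 1  [C is the midpoint of EF]
   → C = (15/2, 1)
3. D_x = 81/10  [CA ∥ DE ∩ AE ∥ CD]
4. D_y = 11/5  [CA ∥ DE ∩ AE ∥ CD]
   → D = (81/10, 11/5)

C = (15/2, 1)
D = (81/10, 11/5)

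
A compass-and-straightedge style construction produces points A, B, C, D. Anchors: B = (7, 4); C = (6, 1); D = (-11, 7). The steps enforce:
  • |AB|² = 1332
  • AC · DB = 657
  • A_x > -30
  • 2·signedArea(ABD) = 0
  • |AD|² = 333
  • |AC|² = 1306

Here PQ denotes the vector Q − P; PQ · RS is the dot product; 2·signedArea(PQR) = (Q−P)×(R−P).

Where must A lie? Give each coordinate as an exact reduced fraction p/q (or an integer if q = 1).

A = (-29, 10)

1. A_x = -29  [2·signedArea(ABD) = 0 ∩ AC · DB = 657]
2. A_y = 10  [2·signedArea(ABD) = 0 ∩ AC · DB = 657]
   → A = (-29, 10)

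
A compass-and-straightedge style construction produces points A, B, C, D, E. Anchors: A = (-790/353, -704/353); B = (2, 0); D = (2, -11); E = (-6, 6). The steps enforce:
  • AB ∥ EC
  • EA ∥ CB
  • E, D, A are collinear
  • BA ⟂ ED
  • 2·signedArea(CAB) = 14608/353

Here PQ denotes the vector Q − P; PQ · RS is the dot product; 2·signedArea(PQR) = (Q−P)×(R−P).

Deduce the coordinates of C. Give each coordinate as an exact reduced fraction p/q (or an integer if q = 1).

C = (-622/353, 2822/353)

1. C_x = -622/353  [EA ∥ CB ∩ AB ∥ EC]
2. C_y = 2822/353  [EA ∥ CB ∩ AB ∥ EC]
   → C = (-622/353, 2822/353)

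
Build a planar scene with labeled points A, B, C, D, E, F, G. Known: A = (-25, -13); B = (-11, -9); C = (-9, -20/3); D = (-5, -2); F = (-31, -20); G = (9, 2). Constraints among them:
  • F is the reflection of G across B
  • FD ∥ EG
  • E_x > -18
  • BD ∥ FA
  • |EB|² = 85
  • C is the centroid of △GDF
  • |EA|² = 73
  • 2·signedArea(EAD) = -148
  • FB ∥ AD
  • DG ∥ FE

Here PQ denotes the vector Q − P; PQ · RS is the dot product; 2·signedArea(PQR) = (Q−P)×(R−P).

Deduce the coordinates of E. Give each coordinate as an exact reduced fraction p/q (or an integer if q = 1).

1. E_x = -17  [FD ∥ EG ∩ DG ∥ FE]
2. E_y = -16  [FD ∥ EG ∩ DG ∥ FE]
   → E = (-17, -16)

E = (-17, -16)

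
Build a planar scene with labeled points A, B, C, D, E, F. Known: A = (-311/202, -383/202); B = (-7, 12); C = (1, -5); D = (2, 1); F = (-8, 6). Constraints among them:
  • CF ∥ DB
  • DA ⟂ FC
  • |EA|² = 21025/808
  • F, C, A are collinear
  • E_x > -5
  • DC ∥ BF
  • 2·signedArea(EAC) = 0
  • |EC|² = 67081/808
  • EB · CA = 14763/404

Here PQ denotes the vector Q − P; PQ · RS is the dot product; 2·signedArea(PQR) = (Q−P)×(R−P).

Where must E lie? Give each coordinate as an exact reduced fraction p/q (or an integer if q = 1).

E = (-1927/404, 829/404)

1. E_x = -1927/404  [2·signedArea(EAC) = 0 ∩ EB · CA = 14763/404]
2. E_y = 829/404  [2·signedArea(EAC) = 0 ∩ EB · CA = 14763/404]
   → E = (-1927/404, 829/404)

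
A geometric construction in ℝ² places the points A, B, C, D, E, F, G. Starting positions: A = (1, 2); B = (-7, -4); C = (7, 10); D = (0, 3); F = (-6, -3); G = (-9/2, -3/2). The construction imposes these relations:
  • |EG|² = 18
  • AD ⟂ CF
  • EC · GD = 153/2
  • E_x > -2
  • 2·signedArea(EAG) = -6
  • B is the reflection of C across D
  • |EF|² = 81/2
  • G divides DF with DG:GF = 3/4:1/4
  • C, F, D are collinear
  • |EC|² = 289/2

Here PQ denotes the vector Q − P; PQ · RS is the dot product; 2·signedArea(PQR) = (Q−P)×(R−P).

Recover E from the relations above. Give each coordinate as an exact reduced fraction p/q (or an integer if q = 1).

1. E_x = -3/2  [2·signedArea(EAG) = -6 ∩ EC · GD = 153/2]
2. E_y = 3/2  [2·signedArea(EAG) = -6 ∩ EC · GD = 153/2]
   → E = (-3/2, 3/2)

E = (-3/2, 3/2)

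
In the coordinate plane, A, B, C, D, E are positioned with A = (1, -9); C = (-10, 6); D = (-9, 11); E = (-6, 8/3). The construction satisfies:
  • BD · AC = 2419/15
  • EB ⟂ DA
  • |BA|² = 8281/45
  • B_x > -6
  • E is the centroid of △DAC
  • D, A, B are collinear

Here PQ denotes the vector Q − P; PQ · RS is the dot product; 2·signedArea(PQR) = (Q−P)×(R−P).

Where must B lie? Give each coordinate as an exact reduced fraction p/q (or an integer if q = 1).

1. B_x = -76/15  [D, A, B are collinear ∩ EB ⟂ DA]
2. B_y = 47/15  [D, A, B are collinear ∩ EB ⟂ DA]
   → B = (-76/15, 47/15)

B = (-76/15, 47/15)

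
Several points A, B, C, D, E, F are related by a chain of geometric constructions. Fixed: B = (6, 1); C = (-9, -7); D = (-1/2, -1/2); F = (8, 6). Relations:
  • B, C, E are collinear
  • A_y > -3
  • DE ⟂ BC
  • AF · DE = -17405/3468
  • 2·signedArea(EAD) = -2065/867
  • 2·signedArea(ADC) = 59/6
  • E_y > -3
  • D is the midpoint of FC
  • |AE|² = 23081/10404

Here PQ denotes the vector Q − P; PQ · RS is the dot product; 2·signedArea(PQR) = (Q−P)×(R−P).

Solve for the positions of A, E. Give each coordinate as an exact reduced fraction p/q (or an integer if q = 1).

A = (-7/6, -13/6)
E = (183/578, -587/289)

1. E_x = 183/578  [B, C, E are collinear ∩ DE ⟂ BC]
2. E_y = -587/289  [B, C, E are collinear ∩ DE ⟂ BC]
   → E = (183/578, -587/289)
3. A_x = -7/6  [2·signedArea(ADC) = 59/6 ∩ 2·signedArea(EAD) = -2065/867]
4. A_y = -13/6  [2·signedArea(ADC) = 59/6 ∩ 2·signedArea(EAD) = -2065/867]
   → A = (-7/6, -13/6)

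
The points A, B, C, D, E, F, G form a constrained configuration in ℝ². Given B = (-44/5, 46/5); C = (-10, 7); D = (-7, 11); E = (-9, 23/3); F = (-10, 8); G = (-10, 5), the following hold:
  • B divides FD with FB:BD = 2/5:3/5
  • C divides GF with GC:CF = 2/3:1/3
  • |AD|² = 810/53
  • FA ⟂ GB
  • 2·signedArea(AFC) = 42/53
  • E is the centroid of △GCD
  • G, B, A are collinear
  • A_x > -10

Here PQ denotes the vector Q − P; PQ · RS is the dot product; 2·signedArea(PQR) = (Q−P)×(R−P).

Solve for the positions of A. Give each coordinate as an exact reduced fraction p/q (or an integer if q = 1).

1. A_x = -488/53  [G, B, A are collinear ∩ FA ⟂ GB]
2. A_y = 412/53  [G, B, A are collinear ∩ FA ⟂ GB]
   → A = (-488/53, 412/53)

A = (-488/53, 412/53)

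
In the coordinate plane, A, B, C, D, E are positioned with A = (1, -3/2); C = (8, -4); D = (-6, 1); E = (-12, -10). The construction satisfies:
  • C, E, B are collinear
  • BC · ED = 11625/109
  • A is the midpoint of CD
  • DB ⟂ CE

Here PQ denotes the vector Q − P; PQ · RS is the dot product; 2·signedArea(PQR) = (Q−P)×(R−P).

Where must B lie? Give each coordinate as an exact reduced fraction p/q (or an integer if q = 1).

B = (-378/109, -811/109)

1. B_x = -378/109  [C, E, B are collinear ∩ DB ⟂ CE]
2. B_y = -811/109  [C, E, B are collinear ∩ DB ⟂ CE]
   → B = (-378/109, -811/109)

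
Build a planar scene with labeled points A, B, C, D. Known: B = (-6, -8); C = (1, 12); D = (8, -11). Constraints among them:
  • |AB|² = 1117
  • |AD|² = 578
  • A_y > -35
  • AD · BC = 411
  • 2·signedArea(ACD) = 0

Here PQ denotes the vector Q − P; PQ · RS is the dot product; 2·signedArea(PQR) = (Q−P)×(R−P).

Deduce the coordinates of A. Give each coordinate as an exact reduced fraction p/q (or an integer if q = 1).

A = (15, -34)

1. A_x = 15  [2·signedArea(ACD) = 0 ∩ AD · BC = 411]
2. A_y = -34  [2·signedArea(ACD) = 0 ∩ AD · BC = 411]
   → A = (15, -34)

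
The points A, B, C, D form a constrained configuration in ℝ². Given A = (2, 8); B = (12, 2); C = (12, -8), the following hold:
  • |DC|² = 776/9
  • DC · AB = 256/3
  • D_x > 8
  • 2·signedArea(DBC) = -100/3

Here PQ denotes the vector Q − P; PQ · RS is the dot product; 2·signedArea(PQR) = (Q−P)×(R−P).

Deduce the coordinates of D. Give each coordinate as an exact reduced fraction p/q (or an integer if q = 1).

D = (26/3, 2/3)

1. D_x = 26/3  [2·signedArea(DBC) = -100/3 ∩ DC · AB = 256/3]
2. D_y = 2/3  [2·signedArea(DBC) = -100/3 ∩ DC · AB = 256/3]
   → D = (26/3, 2/3)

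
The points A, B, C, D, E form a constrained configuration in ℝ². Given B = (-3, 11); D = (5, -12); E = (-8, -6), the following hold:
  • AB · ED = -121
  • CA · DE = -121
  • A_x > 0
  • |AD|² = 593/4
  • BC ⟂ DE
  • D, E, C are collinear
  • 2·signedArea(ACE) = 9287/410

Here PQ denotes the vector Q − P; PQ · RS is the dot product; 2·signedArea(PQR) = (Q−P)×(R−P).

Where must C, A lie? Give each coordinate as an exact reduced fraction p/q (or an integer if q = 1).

1. C_x = -2121/205  [D, E, C are collinear ∩ BC ⟂ DE]
2. C_y = -1008/205  [D, E, C are collinear ∩ BC ⟂ DE]
   → C = (-2121/205, -1008/205)
3. A_x = 1  [2·signedArea(ACE) = 9287/410 ∩ CA · DE = -121]
4. A_y = -1/2  [2·signedArea(ACE) = 9287/410 ∩ CA · DE = -121]
   → A = (1, -1/2)

A = (1, -1/2)
C = (-2121/205, -1008/205)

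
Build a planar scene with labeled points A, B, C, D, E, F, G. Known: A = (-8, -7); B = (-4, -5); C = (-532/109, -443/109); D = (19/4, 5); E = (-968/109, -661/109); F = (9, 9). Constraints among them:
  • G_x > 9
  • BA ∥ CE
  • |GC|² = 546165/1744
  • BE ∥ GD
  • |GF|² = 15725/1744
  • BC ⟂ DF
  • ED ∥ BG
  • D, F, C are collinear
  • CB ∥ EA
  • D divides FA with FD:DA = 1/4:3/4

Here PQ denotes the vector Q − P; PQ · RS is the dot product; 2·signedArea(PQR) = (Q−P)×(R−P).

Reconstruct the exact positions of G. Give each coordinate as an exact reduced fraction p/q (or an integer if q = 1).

G = (4199/436, 661/109)

1. G_x = 4199/436  [BE ∥ GD ∩ ED ∥ BG]
2. G_y = 661/109  [BE ∥ GD ∩ ED ∥ BG]
   → G = (4199/436, 661/109)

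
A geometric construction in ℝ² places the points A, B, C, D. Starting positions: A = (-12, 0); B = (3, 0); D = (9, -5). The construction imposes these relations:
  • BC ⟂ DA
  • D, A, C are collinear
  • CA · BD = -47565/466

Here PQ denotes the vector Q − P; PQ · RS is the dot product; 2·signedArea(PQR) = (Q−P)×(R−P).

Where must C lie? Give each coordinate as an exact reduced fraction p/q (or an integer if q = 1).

1. C_x = 1023/466  [D, A, C are collinear ∩ BC ⟂ DA]
2. C_y = -1575/466  [D, A, C are collinear ∩ BC ⟂ DA]
   → C = (1023/466, -1575/466)

C = (1023/466, -1575/466)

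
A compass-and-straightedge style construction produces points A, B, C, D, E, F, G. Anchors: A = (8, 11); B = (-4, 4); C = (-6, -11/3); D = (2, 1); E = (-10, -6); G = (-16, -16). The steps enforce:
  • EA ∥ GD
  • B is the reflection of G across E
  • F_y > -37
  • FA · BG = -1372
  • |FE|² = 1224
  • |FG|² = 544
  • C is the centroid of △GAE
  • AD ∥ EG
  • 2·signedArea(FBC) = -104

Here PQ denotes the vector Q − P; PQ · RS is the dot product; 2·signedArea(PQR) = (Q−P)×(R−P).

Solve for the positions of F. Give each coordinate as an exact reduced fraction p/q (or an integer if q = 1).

F = (-28, -36)

1. F_x = -28  [FA · BG = -1372 ∩ 2·signedArea(FBC) = -104]
2. F_y = -36  [FA · BG = -1372 ∩ 2·signedArea(FBC) = -104]
   → F = (-28, -36)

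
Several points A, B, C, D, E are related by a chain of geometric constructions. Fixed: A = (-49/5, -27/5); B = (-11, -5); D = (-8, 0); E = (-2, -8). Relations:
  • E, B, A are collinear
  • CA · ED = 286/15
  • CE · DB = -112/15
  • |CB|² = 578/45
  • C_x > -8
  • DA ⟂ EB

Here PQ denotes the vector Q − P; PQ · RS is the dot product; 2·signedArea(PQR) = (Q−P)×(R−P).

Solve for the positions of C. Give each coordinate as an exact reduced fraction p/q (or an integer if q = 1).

C = (-38/5, -92/15)

1. C_x = -38/5  [CA · ED = 286/15 ∩ CE · DB = -112/15]
2. C_y = -92/15  [CA · ED = 286/15 ∩ CE · DB = -112/15]
   → C = (-38/5, -92/15)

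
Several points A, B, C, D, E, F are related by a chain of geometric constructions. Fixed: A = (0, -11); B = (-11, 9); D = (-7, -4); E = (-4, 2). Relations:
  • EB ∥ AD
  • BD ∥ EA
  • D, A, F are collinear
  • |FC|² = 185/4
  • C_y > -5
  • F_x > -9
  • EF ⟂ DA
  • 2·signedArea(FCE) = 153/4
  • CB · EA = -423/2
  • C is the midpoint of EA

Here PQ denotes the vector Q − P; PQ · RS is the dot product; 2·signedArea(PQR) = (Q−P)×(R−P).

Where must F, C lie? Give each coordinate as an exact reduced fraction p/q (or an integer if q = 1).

1. F_x = -17/2  [D, A, F are collinear ∩ EF ⟂ DA]
2. F_y = -5/2  [D, A, F are collinear ∩ EF ⟂ DA]
   → F = (-17/2, -5/2)
3. C_x = -2  [C is the midpoint of EA]
4. C_y = -9/2  [C is the midpoint of EA]
   → C = (-2, -9/2)

C = (-2, -9/2)
F = (-17/2, -5/2)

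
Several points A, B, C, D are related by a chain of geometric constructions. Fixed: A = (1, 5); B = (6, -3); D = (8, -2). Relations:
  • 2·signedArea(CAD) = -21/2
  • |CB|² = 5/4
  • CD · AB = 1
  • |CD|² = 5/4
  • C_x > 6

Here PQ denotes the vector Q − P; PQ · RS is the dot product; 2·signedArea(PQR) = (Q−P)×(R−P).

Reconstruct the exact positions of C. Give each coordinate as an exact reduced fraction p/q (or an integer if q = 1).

C = (7, -5/2)

1. C_x = 7  [2·signedArea(CAD) = -21/2 ∩ CD · AB = 1]
2. C_y = -5/2  [2·signedArea(CAD) = -21/2 ∩ CD · AB = 1]
   → C = (7, -5/2)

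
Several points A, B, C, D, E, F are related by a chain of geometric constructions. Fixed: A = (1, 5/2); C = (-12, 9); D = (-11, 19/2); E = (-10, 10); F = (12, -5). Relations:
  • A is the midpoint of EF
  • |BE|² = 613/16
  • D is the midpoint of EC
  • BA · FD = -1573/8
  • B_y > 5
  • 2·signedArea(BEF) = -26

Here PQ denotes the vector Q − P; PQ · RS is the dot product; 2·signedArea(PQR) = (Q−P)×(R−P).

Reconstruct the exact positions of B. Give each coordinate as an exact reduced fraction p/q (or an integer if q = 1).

B = (-11/2, 23/4)

1. B_x = -11/2  [2·signedArea(BEF) = -26 ∩ BA · FD = -1573/8]
2. B_y = 23/4  [2·signedArea(BEF) = -26 ∩ BA · FD = -1573/8]
   → B = (-11/2, 23/4)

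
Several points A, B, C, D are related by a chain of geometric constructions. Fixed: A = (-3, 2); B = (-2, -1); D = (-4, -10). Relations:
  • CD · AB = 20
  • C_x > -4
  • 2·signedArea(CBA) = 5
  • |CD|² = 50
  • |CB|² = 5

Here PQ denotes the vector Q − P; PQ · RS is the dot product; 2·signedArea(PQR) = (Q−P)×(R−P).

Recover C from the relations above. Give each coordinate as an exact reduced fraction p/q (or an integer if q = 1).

C = (-3, -3)

1. C_x = -3  [2·signedArea(CBA) = 5 ∩ CD · AB = 20]
2. C_y = -3  [2·signedArea(CBA) = 5 ∩ CD · AB = 20]
   → C = (-3, -3)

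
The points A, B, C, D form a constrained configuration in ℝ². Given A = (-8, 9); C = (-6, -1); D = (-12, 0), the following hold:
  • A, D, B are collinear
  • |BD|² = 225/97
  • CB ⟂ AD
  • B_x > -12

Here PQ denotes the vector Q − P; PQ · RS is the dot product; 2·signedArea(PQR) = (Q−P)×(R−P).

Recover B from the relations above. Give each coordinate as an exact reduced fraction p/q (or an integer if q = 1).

1. B_x = -1104/97  [A, D, B are collinear ∩ CB ⟂ AD]
2. B_y = 135/97  [A, D, B are collinear ∩ CB ⟂ AD]
   → B = (-1104/97, 135/97)

B = (-1104/97, 135/97)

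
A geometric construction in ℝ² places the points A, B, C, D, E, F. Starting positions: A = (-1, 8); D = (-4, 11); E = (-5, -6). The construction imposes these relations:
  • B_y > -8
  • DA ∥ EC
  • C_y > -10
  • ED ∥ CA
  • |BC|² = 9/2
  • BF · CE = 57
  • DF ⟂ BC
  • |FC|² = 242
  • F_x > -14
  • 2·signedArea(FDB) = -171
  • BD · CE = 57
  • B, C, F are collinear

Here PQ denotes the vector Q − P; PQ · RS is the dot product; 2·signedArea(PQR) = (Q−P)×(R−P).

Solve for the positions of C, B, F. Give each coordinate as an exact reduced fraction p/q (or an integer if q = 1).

B = (-7/2, -15/2)
C = (-2, -9)
F = (-13, 2)

1. C_x = -2  [ED ∥ CA ∩ DA ∥ EC]
2. C_y = -9  [ED ∥ CA ∩ DA ∥ EC]
   → C = (-2, -9)
3. B_x = -7/2  [line 3·x + -3·y + -12 = 0 ∩ |BC|² = 9/2]
4. B_y = -15/2  [line 3·x + -3·y + -12 = 0 ∩ |BC|² = 9/2]
   → B = (-7/2, -15/2)
5. F_x = -13  [BF · CE = 57 ∩ B, C, F are collinear]
6. F_y = 2  [BF · CE = 57 ∩ B, C, F are collinear]
   → F = (-13, 2)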